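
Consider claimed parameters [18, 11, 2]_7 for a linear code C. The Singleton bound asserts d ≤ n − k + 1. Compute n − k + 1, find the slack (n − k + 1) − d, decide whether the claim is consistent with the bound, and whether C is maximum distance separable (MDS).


Singleton RHS = n − k + 1 = 8, slack = 6, bound satisfied, not MDS.

Singleton bound: d ≤ n − k + 1.
Here n = 18, k = 11, so n − k + 1 = 8.
Given d = 2, check d ≤ 8: YES.
Slack = (n − k + 1) − d = 6.
The code is NOT MDS (slack = 6 > 0).
Description: the claimed parameters are [18, 11, 2]_7; such a code would be non-MDS.


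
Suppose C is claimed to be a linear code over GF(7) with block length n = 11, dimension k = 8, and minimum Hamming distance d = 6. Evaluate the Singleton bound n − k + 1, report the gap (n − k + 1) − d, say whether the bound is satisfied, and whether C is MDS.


Singleton RHS = n − k + 1 = 4, slack = -2, bound violated (no such code; not MDS).

Singleton bound: d ≤ n − k + 1.
Here n = 11, k = 8, so n − k + 1 = 4.
Given d = 6, check d ≤ 4: NO.
Slack = (n − k + 1) − d = -2.
The slack is negative: d = 6 exceeds n − k + 1 = 4 by 2, so the Singleton bound is violated and no linear [11, 8, 6]_7 code can exist. In particular it is not MDS (MDS requires d = n − k + 1 exactly).
Description: the claimed parameters are [11, 8, 6]_7; such a code would be impossible (violates the Singleton bound).


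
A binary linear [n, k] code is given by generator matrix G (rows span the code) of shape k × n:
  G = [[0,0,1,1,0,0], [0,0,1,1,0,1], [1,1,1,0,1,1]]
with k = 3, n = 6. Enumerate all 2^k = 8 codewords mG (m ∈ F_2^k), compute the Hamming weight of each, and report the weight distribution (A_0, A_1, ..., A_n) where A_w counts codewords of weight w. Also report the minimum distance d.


Weight distribution: A_0 = 1, A_1 = 1, A_2 = 1, A_3 = 1, A_4 = 2, A_5 = 2. Minimum distance d = 1.

Enumerate all 2^3 = 8 messages m ∈ F_2^3.
For each, compute codeword c = mG in F_2^6, then tally its weight.
  m = 000 → c = 000000, weight = 0.
  m = 100 → c = 001100, weight = 2.
  m = 010 → c = 001101, weight = 3.
  m = 110 → c = 000001, weight = 1.
  m = 001 → c = 111011, weight = 5.
  m = 101 → c = 110111, weight = 5.
  m = 011 → c = 110110, weight = 4.
  m = 111 → c = 111010, weight = 4.
Tally weights:
  weight 0: 1 codewords.
  weight 1: 1 codewords.
  weight 2: 1 codewords.
  weight 3: 1 codewords.
  weight 4: 2 codewords.
  weight 5: 2 codewords.
Minimum distance d = smallest w > 0 with A_w > 0 = 1.
Sanity: Σ A_w = 8 = 2^3 = 8 ✓.


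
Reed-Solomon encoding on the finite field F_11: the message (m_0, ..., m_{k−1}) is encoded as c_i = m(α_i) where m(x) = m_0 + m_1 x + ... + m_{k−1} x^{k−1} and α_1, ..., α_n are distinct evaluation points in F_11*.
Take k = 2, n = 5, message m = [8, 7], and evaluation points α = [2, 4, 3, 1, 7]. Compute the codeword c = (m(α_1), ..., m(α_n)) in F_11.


c = [0, 3, 7, 4, 2]

Message polynomial: m(x) = 8 + 7·x (mod 11).
For each evaluation point α_i, compute m(α_i) mod 11:
  α_1 = 2: Horner steps 7 → 0, so m(2) = 0.
  α_2 = 4: Horner steps 7 → 3, so m(4) = 3.
  α_3 = 3: Horner steps 7 → 7, so m(3) = 7.
  α_4 = 1: Horner steps 7 → 4, so m(1) = 4.
  α_5 = 7: Horner steps 7 → 2, so m(7) = 2.
Codeword c = [0, 3, 7, 4, 2] ∈ F_11^5.


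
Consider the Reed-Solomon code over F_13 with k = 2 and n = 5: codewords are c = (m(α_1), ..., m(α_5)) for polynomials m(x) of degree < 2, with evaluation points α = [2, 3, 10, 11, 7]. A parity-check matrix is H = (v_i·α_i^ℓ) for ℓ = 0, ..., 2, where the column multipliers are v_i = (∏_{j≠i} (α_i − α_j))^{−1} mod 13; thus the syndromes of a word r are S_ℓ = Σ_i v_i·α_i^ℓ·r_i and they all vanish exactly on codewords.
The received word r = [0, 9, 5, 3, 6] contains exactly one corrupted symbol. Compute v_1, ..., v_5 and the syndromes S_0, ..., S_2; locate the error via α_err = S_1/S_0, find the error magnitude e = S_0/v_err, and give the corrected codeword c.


S = (11, 6, 8), error at position 3, error magnitude e = 11, c = [0, 9, 7, 3, 6].

Step 1: column multipliers v_i = (∏_{j≠i}(α_i − α_j))^{−1} mod 13.
  i = 1 (α = 2): (2−3)(2−10)(2−11)(2−7) = (−1)·(−8)·(−9)·(−5) = 360 ≡ 9, so v_1 = 9^{−1} = 3 (mod 13).
  i = 2 (α = 3): (3−2)(3−10)(3−11)(3−7) = 1·(−7)·(−8)·(−4) = −224 ≡ 10, so v_2 = 10^{−1} = 4 (mod 13).
  i = 3 (α = 10): (10−2)(10−3)(10−11)(10−7) = 8·7·(−1)·3 = −168 ≡ 1, so v_3 = 1^{−1} = 1 (mod 13).
  i = 4 (α = 11): (11−2)(11−3)(11−10)(11−7) = 9·8·1·4 = 288 ≡ 2, so v_4 = 2^{−1} = 7 (mod 13).
  i = 5 (α = 7): (7−2)(7−3)(7−10)(7−11) = 5·4·(−3)·(−4) = 240 ≡ 6, so v_5 = 6^{−1} = 11 (mod 13).
  v = [3, 4, 1, 7, 11].
Step 2: syndromes of r = [0, 9, 5, 3, 6] (all sums mod 13).
  S_0 = Σ v_i r_i = 3·0 + 4·9 + 1·5 + 7·3 + 11·6 = 128 ≡ 11.
  S_1 = Σ v_i α_i r_i = 3·2·0 + 4·3·9 + 1·10·5 + 7·11·3 + 11·7·6 = 851 ≡ 6.
  α_i^2 mod 13 = [4, 9, 9, 4, 10].
  S_2 = Σ v_i α_i^2 r_i = 3·4·0 + 4·9·9 + 1·9·5 + 7·4·3 + 11·10·6 = 1113 ≡ 8.
  S = (11, 6, 8) ≠ 0, so r is not a codeword (an error is present).
Step 3: locate the error. For a single error e at position i, S_ℓ = v_i·e·α_i^ℓ, so α_err = S_1/S_0.
  S_0^{−1} = 11^{−1} = 6 (mod 13), so α_err = 6·6 = 36 ≡ 10 = α_3. Error position i = 3.
  Consistency check: S_2/S_1 = 8·11 = 88 ≡ 10 = α_err ✓ (single-error assumption holds).
Step 4: error magnitude e = S_0/v_3 = S_0·∏_{j≠3}(α_3 − α_j) = 11·1 = 11 ≡ 11 (mod 13).
Step 5: correct position 3: c_3 = r_3 − e = 5 − 11 ≡ 7 (mod 13). Hence c = [0, 9, 7, 3, 6].
  Check: interpolating c through the α_i gives m(x) = 8 + 9·x (degree < 2) with m(α_i) = c_i for every i, so c is indeed a codeword.


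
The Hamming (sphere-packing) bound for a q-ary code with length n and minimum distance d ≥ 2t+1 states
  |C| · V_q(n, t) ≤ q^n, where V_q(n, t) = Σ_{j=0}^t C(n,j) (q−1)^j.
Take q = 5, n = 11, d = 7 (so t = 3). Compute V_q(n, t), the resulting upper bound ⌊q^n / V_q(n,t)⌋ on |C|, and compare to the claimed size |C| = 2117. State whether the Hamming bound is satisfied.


V_q(n, t) = 11485, q^n = 48828125, Hamming bound = 4251, |C| = 2117 ≤ bound (satisfied).

Step 1: Compute V_q(n, t) = Σ_{j=0}^3 C(n, j) (q−1)^j.
  j = 0: C(11,0)·(4)^0 = 1·1 = 1.
  j = 1: C(11,1)·(4)^1 = 11·4 = 44.
  j = 2: C(11,2)·(4)^2 = 55·16 = 880.
  j = 3: C(11,3)·(4)^3 = 165·64 = 10560.
  V_q(n, t) = 1 + 44 + 880 + 10560 = 11485.
Step 2: q^n = 5^11 = 48828125.
Step 3: Hamming bound ⌊q^n / V_q(n,t)⌋ = ⌊48828125/11485⌋ = 4251.
Step 4: Compare |C| = 2117 to 4251: satisfied.
The claimed |C| lies below the Hamming bound.


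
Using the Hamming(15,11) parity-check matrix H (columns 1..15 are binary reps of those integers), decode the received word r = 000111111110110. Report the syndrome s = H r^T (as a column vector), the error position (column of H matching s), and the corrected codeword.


s = (0, 0, 1, 1)^T, error position = 3, corrected codeword c = 001111111110110

Compute s = H r^T mod 2 one row at a time:
  s_1 = 1 + 1 + 1 + 1 + 0 + 1 + 1 + 0 = 6 ≡ 0 (mod 2).
  s_2 = 1 + 1 + 1 + 1 + 0 + 1 + 1 + 0 = 6 ≡ 0 (mod 2).
  s_3 = 0 + 0 + 1 + 1 + 1 + 1 + 1 + 0 = 5 ≡ 1 (mod 2).
  s_4 = 0 + 0 + 1 + 1 + 1 + 1 + 1 + 0 = 5 ≡ 1 (mod 2).
s = (0, 0, 1, 1)^T — this equals column 3 of H (binary 0011), so error is at position 3.
Correct: flip bit 3 of r = 000111111110110 to get c = 001111111110110.


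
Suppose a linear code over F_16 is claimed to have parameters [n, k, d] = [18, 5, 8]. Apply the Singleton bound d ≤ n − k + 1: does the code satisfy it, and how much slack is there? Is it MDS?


Singleton RHS = n − k + 1 = 14, slack = 6, bound satisfied, not MDS.

Singleton bound: d ≤ n − k + 1.
Here n = 18, k = 5, so n − k + 1 = 14.
Given d = 8, check d ≤ 14: YES.
Slack = (n − k + 1) − d = 6.
The code is NOT MDS (slack = 6 > 0).
Description: the claimed parameters are [18, 5, 8]_16; such a code would be non-MDS.


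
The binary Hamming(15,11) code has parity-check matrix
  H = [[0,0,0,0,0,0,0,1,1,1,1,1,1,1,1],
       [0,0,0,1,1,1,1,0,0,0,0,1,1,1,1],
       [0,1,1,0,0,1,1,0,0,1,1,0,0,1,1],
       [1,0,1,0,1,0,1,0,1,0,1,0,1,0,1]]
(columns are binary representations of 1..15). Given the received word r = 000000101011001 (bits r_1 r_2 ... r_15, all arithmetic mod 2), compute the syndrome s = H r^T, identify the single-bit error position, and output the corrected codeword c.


s = (0, 1, 1, 0)^T, error position = 6, corrected codeword c = 000001101011001

Compute s = H r^T mod 2 one row at a time:
  s_1 = 0 + 1 + 0 + 1 + 1 + 0 + 0 + 1 = 4 ≡ 0 (mod 2).
  s_2 = 0 + 0 + 0 + 1 + 1 + 0 + 0 + 1 = 3 ≡ 1 (mod 2).
  s_3 = 0 + 0 + 0 + 1 + 0 + 1 + 0 + 1 = 3 ≡ 1 (mod 2).
  s_4 = 0 + 0 + 0 + 1 + 1 + 1 + 0 + 1 = 4 ≡ 0 (mod 2).
s = (0, 1, 1, 0)^T — this equals column 6 of H (binary 0110), so error is at position 6.
Correct: flip bit 6 of r = 000000101011001 to get c = 000001101011001.


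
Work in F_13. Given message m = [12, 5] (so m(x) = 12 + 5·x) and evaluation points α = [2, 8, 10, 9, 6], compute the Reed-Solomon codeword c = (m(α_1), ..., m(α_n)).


c = [9, 0, 10, 5, 3]

Message polynomial: m(x) = 12 + 5·x (mod 13).
For each evaluation point α_i, compute m(α_i) mod 13:
  α_1 = 2: Horner steps 5 → 9, so m(2) = 9.
  α_2 = 8: Horner steps 5 → 0, so m(8) = 0.
  α_3 = 10: Horner steps 5 → 10, so m(10) = 10.
  α_4 = 9: Horner steps 5 → 5, so m(9) = 5.
  α_5 = 6: Horner steps 5 → 3, so m(6) = 3.
Codeword c = [9, 0, 10, 5, 3] ∈ F_13^5.


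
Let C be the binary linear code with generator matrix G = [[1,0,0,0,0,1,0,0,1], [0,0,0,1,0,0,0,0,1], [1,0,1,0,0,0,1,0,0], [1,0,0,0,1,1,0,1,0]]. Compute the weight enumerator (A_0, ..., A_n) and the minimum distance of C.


Weight distribution: A_0 = 1, A_2 = 1, A_3 = 5, A_4 = 3, A_5 = 2, A_6 = 3, A_7 = 1. Minimum distance d = 2.

Enumerate all 2^4 = 16 messages m ∈ F_2^4.
For each, compute codeword c = mG in F_2^9, then tally its weight.
  m = 0000 → c = 000000000, weight = 0.
  m = 1000 → c = 100001001, weight = 3.
  m = 0100 → c = 000100001, weight = 2.
  m = 1100 → c = 100101000, weight = 3.
  m = 0010 → c = 101000100, weight = 3.
  m = 1010 → c = 001001101, weight = 4.
  m = 0110 → c = 101100101, weight = 5.
  m = 1110 → c = 001101100, weight = 4.
  m = 0001 → c = 100011010, weight = 4.
  m = 1001 → c = 000010011, weight = 3.
  m = 0101 → c = 100111011, weight = 6.
  m = 1101 → c = 000110010, weight = 3.
  m = 0011 → c = 001011110, weight = 5.
  m = 1011 → c = 101010111, weight = 6.
  m = 0111 → c = 001111111, weight = 7.
  m = 1111 → c = 101110110, weight = 6.
Tally weights:
  weight 0: 1 codewords.
  weight 2: 1 codewords.
  weight 3: 5 codewords.
  weight 4: 3 codewords.
  weight 5: 2 codewords.
  weight 6: 3 codewords.
  weight 7: 1 codewords.
Minimum distance d = smallest w > 0 with A_w > 0 = 2.
Sanity: Σ A_w = 16 = 2^4 = 16 ✓.


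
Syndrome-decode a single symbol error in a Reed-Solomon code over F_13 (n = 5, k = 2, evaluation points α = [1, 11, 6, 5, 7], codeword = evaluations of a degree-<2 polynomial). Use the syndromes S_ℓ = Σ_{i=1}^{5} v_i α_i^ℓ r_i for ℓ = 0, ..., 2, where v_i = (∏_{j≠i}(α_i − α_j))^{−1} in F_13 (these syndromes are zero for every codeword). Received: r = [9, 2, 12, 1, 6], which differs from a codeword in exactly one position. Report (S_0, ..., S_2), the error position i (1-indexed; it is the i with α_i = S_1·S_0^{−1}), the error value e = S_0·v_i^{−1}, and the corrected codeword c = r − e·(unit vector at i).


S = (12, 6, 3), error at position 5, error magnitude e = 9, c = [9, 2, 12, 1, 10].

Step 1: column multipliers v_i = (∏_{j≠i}(α_i − α_j))^{−1} mod 13.
  i = 1 (α = 1): (1−11)(1−6)(1−5)(1−7) = (−10)·(−5)·(−4)·(−6) = 1200 ≡ 4, so v_1 = 4^{−1} = 10 (mod 13).
  i = 2 (α = 11): (11−1)(11−6)(11−5)(11−7) = 10·5·6·4 = 1200 ≡ 4, so v_2 = 4^{−1} = 10 (mod 13).
  i = 3 (α = 6): (6−1)(6−11)(6−5)(6−7) = 5·(−5)·1·(−1) = 25 ≡ 12, so v_3 = 12^{−1} = 12 (mod 13).
  i = 4 (α = 5): (5−1)(5−11)(5−6)(5−7) = 4·(−6)·(−1)·(−2) = −48 ≡ 4, so v_4 = 4^{−1} = 10 (mod 13).
  i = 5 (α = 7): (7−1)(7−11)(7−6)(7−5) = 6·(−4)·1·2 = −48 ≡ 4, so v_5 = 4^{−1} = 10 (mod 13).
  v = [10, 10, 12, 10, 10].
Step 2: syndromes of r = [9, 2, 12, 1, 6] (all sums mod 13).
  S_0 = Σ v_i r_i = 10·9 + 10·2 + 12·12 + 10·1 + 10·6 = 324 ≡ 12.
  S_1 = Σ v_i α_i r_i = 10·1·9 + 10·11·2 + 12·6·12 + 10·5·1 + 10·7·6 = 1644 ≡ 6.
  α_i^2 mod 13 = [1, 4, 10, 12, 10].
  S_2 = Σ v_i α_i^2 r_i = 10·1·9 + 10·4·2 + 12·10·12 + 10·12·1 + 10·10·6 = 2330 ≡ 3.
  S = (12, 6, 3) ≠ 0, so r is not a codeword (an error is present).
Step 3: locate the error. For a single error e at position i, S_ℓ = v_i·e·α_i^ℓ, so α_err = S_1/S_0.
  S_0^{−1} = 12^{−1} = 12 (mod 13), so α_err = 6·12 = 72 ≡ 7 = α_5. Error position i = 5.
  Consistency check: S_2/S_1 = 3·11 = 33 ≡ 7 = α_err ✓ (single-error assumption holds).
Step 4: error magnitude e = S_0/v_5 = S_0·∏_{j≠5}(α_5 − α_j) = 12·4 = 48 ≡ 9 (mod 13).
Step 5: correct position 5: c_5 = r_5 − e = 6 − 9 ≡ 10 (mod 13). Hence c = [9, 2, 12, 1, 10].
  Check: interpolating c through the α_i gives m(x) = 11 + 11·x (degree < 2) with m(α_i) = c_i for every i, so c is indeed a codeword.


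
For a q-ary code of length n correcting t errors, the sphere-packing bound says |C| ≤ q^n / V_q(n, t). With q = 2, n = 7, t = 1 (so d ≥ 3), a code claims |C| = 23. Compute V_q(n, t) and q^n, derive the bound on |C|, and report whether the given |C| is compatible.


V_q(n, t) = 8, q^n = 128, Hamming bound = 16, |C| = 23 > bound (violated).

Step 1: Compute V_q(n, t) = Σ_{j=0}^1 C(n, j) (q−1)^j.
  j = 0: C(7,0)·(1)^0 = 1·1 = 1.
  j = 1: C(7,1)·(1)^1 = 7·1 = 7.
  V_q(n, t) = 1 + 7 = 8.
Step 2: q^n = 2^7 = 128.
Step 3: Hamming bound ⌊q^n / V_q(n,t)⌋ = ⌊128/8⌋ = 16.
Step 4: Compare |C| = 23 to 16: violated.
The claimed |C| lies above the Hamming bound, so no 2-ary code of length 7 with d ≥ 3 can have 23 codewords.


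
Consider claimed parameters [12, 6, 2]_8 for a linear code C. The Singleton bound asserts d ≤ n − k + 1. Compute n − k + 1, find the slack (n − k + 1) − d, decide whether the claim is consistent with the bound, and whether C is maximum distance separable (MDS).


Singleton RHS = n − k + 1 = 7, slack = 5, bound satisfied, not MDS.

Singleton bound: d ≤ n − k + 1.
Here n = 12, k = 6, so n − k + 1 = 7.
Given d = 2, check d ≤ 7: YES.
Slack = (n − k + 1) − d = 5.
The code is NOT MDS (slack = 5 > 0).
Description: the claimed parameters are [12, 6, 2]_8; such a code would be non-MDS.


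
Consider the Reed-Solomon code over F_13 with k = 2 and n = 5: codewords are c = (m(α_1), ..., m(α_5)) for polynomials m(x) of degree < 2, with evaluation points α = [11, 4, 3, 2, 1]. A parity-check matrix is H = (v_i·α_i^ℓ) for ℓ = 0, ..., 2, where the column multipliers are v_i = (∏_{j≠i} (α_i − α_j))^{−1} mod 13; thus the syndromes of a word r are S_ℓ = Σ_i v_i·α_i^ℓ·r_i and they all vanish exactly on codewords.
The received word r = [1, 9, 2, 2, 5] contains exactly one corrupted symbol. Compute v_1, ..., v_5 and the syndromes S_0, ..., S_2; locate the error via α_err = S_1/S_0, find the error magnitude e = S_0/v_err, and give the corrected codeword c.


S = (1, 3, 9), error at position 3, error magnitude e = 3, c = [1, 9, 12, 2, 5].

Step 1: column multipliers v_i = (∏_{j≠i}(α_i − α_j))^{−1} mod 13.
  i = 1 (α = 11): (11−4)(11−3)(11−2)(11−1) = 7·8·9·10 = 5040 ≡ 9, so v_1 = 9^{−1} = 3 (mod 13).
  i = 2 (α = 4): (4−11)(4−3)(4−2)(4−1) = (−7)·1·2·3 = −42 ≡ 10, so v_2 = 10^{−1} = 4 (mod 13).
  i = 3 (α = 3): (3−11)(3−4)(3−2)(3−1) = (−8)·(−1)·1·2 = 16 ≡ 3, so v_3 = 3^{−1} = 9 (mod 13).
  i = 4 (α = 2): (2−11)(2−4)(2−3)(2−1) = (−9)·(−2)·(−1)·1 = −18 ≡ 8, so v_4 = 8^{−1} = 5 (mod 13).
  i = 5 (α = 1): (1−11)(1−4)(1−3)(1−2) = (−10)·(−3)·(−2)·(−1) = 60 ≡ 8, so v_5 = 8^{−1} = 5 (mod 13).
  v = [3, 4, 9, 5, 5].
Step 2: syndromes of r = [1, 9, 2, 2, 5] (all sums mod 13).
  S_0 = Σ v_i r_i = 3·1 + 4·9 + 9·2 + 5·2 + 5·5 = 92 ≡ 1.
  S_1 = Σ v_i α_i r_i = 3·11·1 + 4·4·9 + 9·3·2 + 5·2·2 + 5·1·5 = 276 ≡ 3.
  α_i^2 mod 13 = [4, 3, 9, 4, 1].
  S_2 = Σ v_i α_i^2 r_i = 3·4·1 + 4·3·9 + 9·9·2 + 5·4·2 + 5·1·5 = 347 ≡ 9.
  S = (1, 3, 9) ≠ 0, so r is not a codeword (an error is present).
Step 3: locate the error. For a single error e at position i, S_ℓ = v_i·e·α_i^ℓ, so α_err = S_1/S_0.
  S_0^{−1} = 1^{−1} = 1 (mod 13), so α_err = 3·1 = 3 ≡ 3 = α_3. Error position i = 3.
  Consistency check: S_2/S_1 = 9·9 = 81 ≡ 3 = α_err ✓ (single-error assumption holds).
Step 4: error magnitude e = S_0/v_3 = S_0·∏_{j≠3}(α_3 − α_j) = 1·3 = 3 ≡ 3 (mod 13).
Step 5: correct position 3: c_3 = r_3 − e = 2 − 3 ≡ 12 (mod 13). Hence c = [1, 9, 12, 2, 5].
  Check: interpolating c through the α_i gives m(x) = 8 + 10·x (degree < 2) with m(α_i) = c_i for every i, so c is indeed a codeword.


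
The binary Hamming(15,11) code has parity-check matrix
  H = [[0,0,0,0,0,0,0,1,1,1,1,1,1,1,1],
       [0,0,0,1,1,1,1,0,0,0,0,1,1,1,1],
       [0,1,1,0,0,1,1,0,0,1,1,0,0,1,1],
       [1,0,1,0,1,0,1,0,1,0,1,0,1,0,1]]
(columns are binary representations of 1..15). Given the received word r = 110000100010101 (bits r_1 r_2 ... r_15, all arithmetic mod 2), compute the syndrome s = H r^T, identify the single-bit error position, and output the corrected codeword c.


s = (1, 1, 0, 1)^T, error position = 13, corrected codeword c = 110000100010001

Compute s = H r^T mod 2 one row at a time:
  s_1 = 0 + 0 + 0 + 1 + 0 + 1 + 0 + 1 = 3 ≡ 1 (mod 2).
  s_2 = 0 + 0 + 0 + 1 + 0 + 1 + 0 + 1 = 3 ≡ 1 (mod 2).
  s_3 = 1 + 0 + 0 + 1 + 0 + 1 + 0 + 1 = 4 ≡ 0 (mod 2).
  s_4 = 1 + 0 + 0 + 1 + 0 + 1 + 1 + 1 = 5 ≡ 1 (mod 2).
s = (1, 1, 0, 1)^T — this equals column 13 of H (binary 1101), so error is at position 13.
Correct: flip bit 13 of r = 110000100010101 to get c = 110000100010001.


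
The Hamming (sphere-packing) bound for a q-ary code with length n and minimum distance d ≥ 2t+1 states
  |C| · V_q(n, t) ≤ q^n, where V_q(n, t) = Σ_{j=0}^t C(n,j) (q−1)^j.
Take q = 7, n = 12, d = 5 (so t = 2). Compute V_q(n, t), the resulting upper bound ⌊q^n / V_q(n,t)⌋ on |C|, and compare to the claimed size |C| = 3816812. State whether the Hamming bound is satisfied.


V_q(n, t) = 2449, q^n = 13841287201, Hamming bound = 5651811, |C| = 3816812 ≤ bound (satisfied).

Step 1: Compute V_q(n, t) = Σ_{j=0}^2 C(n, j) (q−1)^j.
  j = 0: C(12,0)·(6)^0 = 1·1 = 1.
  j = 1: C(12,1)·(6)^1 = 12·6 = 72.
  j = 2: C(12,2)·(6)^2 = 66·36 = 2376.
  V_q(n, t) = 1 + 72 + 2376 = 2449.
Step 2: q^n = 7^12 = 13841287201.
Step 3: Hamming bound ⌊q^n / V_q(n,t)⌋ = ⌊13841287201/2449⌋ = 5651811.
Step 4: Compare |C| = 3816812 to 5651811: satisfied.
The claimed |C| lies below the Hamming bound.


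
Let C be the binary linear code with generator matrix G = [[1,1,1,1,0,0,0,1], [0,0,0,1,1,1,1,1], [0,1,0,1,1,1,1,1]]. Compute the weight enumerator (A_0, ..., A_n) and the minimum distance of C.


Weight distribution: A_0 = 1, A_1 = 1, A_4 = 1, A_5 = 3, A_6 = 2. Minimum distance d = 1.

Enumerate all 2^3 = 8 messages m ∈ F_2^3.
For each, compute codeword c = mG in F_2^8, then tally its weight.
  m = 000 → c = 00000000, weight = 0.
  m = 100 → c = 11110001, weight = 5.
  m = 010 → c = 00011111, weight = 5.
  m = 110 → c = 11101110, weight = 6.
  m = 001 → c = 01011111, weight = 6.
  m = 101 → c = 10101110, weight = 5.
  m = 011 → c = 01000000, weight = 1.
  m = 111 → c = 10110001, weight = 4.
Tally weights:
  weight 0: 1 codewords.
  weight 1: 1 codewords.
  weight 4: 1 codewords.
  weight 5: 3 codewords.
  weight 6: 2 codewords.
Minimum distance d = smallest w > 0 with A_w > 0 = 1.
Sanity: Σ A_w = 8 = 2^3 = 8 ✓.


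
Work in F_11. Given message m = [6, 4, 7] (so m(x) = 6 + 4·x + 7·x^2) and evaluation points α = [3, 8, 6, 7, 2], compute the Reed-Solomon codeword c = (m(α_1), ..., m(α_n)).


c = [4, 2, 7, 3, 9]

Message polynomial: m(x) = 6 + 4·x + 7·x^2 (mod 11).
For each evaluation point α_i, compute m(α_i) mod 11:
  α_1 = 3: Horner steps 7 → 3 → 4, so m(3) = 4.
  α_2 = 8: Horner steps 7 → 5 → 2, so m(8) = 2.
  α_3 = 6: Horner steps 7 → 2 → 7, so m(6) = 7.
  α_4 = 7: Horner steps 7 → 9 → 3, so m(7) = 3.
  α_5 = 2: Horner steps 7 → 7 → 9, so m(2) = 9.
Codeword c = [4, 2, 7, 3, 9] ∈ F_11^5.


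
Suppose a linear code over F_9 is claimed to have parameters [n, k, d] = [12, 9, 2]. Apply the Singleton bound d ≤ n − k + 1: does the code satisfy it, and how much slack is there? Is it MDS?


Singleton RHS = n − k + 1 = 4, slack = 2, bound satisfied, not MDS.

Singleton bound: d ≤ n − k + 1.
Here n = 12, k = 9, so n − k + 1 = 4.
Given d = 2, check d ≤ 4: YES.
Slack = (n − k + 1) − d = 2.
The code is NOT MDS (slack = 2 > 0).
Description: the claimed parameters are [12, 9, 2]_9; such a code would be non-MDS.


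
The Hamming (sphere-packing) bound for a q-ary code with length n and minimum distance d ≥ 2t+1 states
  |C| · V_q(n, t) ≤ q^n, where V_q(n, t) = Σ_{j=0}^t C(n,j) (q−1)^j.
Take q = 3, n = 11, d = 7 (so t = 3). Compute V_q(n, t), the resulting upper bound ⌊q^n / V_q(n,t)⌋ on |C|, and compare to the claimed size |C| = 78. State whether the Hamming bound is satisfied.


V_q(n, t) = 1563, q^n = 177147, Hamming bound = 113, |C| = 78 ≤ bound (satisfied).

Step 1: Compute V_q(n, t) = Σ_{j=0}^3 C(n, j) (q−1)^j.
  j = 0: C(11,0)·(2)^0 = 1·1 = 1.
  j = 1: C(11,1)·(2)^1 = 11·2 = 22.
  j = 2: C(11,2)·(2)^2 = 55·4 = 220.
  j = 3: C(11,3)·(2)^3 = 165·8 = 1320.
  V_q(n, t) = 1 + 22 + 220 + 1320 = 1563.
Step 2: q^n = 3^11 = 177147.
Step 3: Hamming bound ⌊q^n / V_q(n,t)⌋ = ⌊177147/1563⌋ = 113.
Step 4: Compare |C| = 78 to 113: satisfied.
The claimed |C| lies below the Hamming bound.


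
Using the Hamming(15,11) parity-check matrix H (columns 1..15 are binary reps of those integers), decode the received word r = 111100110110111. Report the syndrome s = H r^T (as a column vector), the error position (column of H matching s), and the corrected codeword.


s = (0, 1, 1, 0)^T, error position = 6, corrected codeword c = 111101110110111

Compute s = H r^T mod 2 one row at a time:
  s_1 = 1 + 0 + 1 + 1 + 0 + 1 + 1 + 1 = 6 ≡ 0 (mod 2).
  s_2 = 1 + 0 + 0 + 1 + 0 + 1 + 1 + 1 = 5 ≡ 1 (mod 2).
  s_3 = 1 + 1 + 0 + 1 + 1 + 1 + 1 + 1 = 7 ≡ 1 (mod 2).
  s_4 = 1 + 1 + 0 + 1 + 0 + 1 + 1 + 1 = 6 ≡ 0 (mod 2).
s = (0, 1, 1, 0)^T — this equals column 6 of H (binary 0110), so error is at position 6.
Correct: flip bit 6 of r = 111100110110111 to get c = 111101110110111.


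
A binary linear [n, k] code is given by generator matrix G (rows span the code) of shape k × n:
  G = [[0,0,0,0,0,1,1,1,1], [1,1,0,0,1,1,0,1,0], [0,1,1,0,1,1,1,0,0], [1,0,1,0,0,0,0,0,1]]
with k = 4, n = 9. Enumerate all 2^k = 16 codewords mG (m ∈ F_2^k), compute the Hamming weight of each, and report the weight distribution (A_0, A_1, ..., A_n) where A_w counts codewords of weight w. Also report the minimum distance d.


Weight distribution: A_0 = 1, A_1 = 1, A_3 = 2, A_4 = 5, A_5 = 5, A_6 = 2. Minimum distance d = 1.

Enumerate all 2^4 = 16 messages m ∈ F_2^4.
For each, compute codeword c = mG in F_2^9, then tally its weight.
  m = 0000 → c = 000000000, weight = 0.
  m = 1000 → c = 000001111, weight = 4.
  m = 0100 → c = 110011010, weight = 5.
  m = 1100 → c = 110010101, weight = 5.
  m = 0010 → c = 011011100, weight = 5.
  m = 1010 → c = 011010011, weight = 5.
  m = 0110 → c = 101000110, weight = 4.
  m = 1110 → c = 101001001, weight = 4.
  m = 0001 → c = 101000001, weight = 3.
  m = 1001 → c = 101001110, weight = 5.
  m = 0101 → c = 011011011, weight = 6.
  m = 1101 → c = 011010100, weight = 4.
  m = 0011 → c = 110011101, weight = 6.
  m = 1011 → c = 110010010, weight = 4.
  m = 0111 → c = 000000111, weight = 3.
  m = 1111 → c = 000001000, weight = 1.
Tally weights:
  weight 0: 1 codewords.
  weight 1: 1 codewords.
  weight 3: 2 codewords.
  weight 4: 5 codewords.
  weight 5: 5 codewords.
  weight 6: 2 codewords.
Minimum distance d = smallest w > 0 with A_w > 0 = 1.
Sanity: Σ A_w = 16 = 2^4 = 16 ✓.


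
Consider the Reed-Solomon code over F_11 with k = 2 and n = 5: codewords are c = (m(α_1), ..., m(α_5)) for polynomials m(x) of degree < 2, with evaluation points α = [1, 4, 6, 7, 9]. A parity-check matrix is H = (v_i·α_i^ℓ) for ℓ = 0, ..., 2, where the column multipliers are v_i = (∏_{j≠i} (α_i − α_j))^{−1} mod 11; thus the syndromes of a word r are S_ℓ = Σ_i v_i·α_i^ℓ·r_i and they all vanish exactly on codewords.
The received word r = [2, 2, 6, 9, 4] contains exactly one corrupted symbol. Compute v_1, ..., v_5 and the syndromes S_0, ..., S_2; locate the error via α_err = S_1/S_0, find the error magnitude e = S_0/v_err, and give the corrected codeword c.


S = (10, 7, 6), error at position 2, error magnitude e = 2, c = [2, 0, 6, 9, 4].

Step 1: column multipliers v_i = (∏_{j≠i}(α_i − α_j))^{−1} mod 11.
  i = 1 (α = 1): (1−4)(1−6)(1−7)(1−9) = (−3)·(−5)·(−6)·(−8) = 720 ≡ 5, so v_1 = 5^{−1} = 9 (mod 11).
  i = 2 (α = 4): (4−1)(4−6)(4−7)(4−9) = 3·(−2)·(−3)·(−5) = −90 ≡ 9, so v_2 = 9^{−1} = 5 (mod 11).
  i = 3 (α = 6): (6−1)(6−4)(6−7)(6−9) = 5·2·(−1)·(−3) = 30 ≡ 8, so v_3 = 8^{−1} = 7 (mod 11).
  i = 4 (α = 7): (7−1)(7−4)(7−6)(7−9) = 6·3·1·(−2) = −36 ≡ 8, so v_4 = 8^{−1} = 7 (mod 11).
  i = 5 (α = 9): (9−1)(9−4)(9−6)(9−7) = 8·5·3·2 = 240 ≡ 9, so v_5 = 9^{−1} = 5 (mod 11).
  v = [9, 5, 7, 7, 5].
Step 2: syndromes of r = [2, 2, 6, 9, 4] (all sums mod 11).
  S_0 = Σ v_i r_i = 9·2 + 5·2 + 7·6 + 7·9 + 5·4 = 153 ≡ 10.
  S_1 = Σ v_i α_i r_i = 9·1·2 + 5·4·2 + 7·6·6 + 7·7·9 + 5·9·4 = 931 ≡ 7.
  α_i^2 mod 11 = [1, 5, 3, 5, 4].
  S_2 = Σ v_i α_i^2 r_i = 9·1·2 + 5·5·2 + 7·3·6 + 7·5·9 + 5·4·4 = 589 ≡ 6.
  S = (10, 7, 6) ≠ 0, so r is not a codeword (an error is present).
Step 3: locate the error. For a single error e at position i, S_ℓ = v_i·e·α_i^ℓ, so α_err = S_1/S_0.
  S_0^{−1} = 10^{−1} = 10 (mod 11), so α_err = 7·10 = 70 ≡ 4 = α_2. Error position i = 2.
  Consistency check: S_2/S_1 = 6·8 = 48 ≡ 4 = α_err ✓ (single-error assumption holds).
Step 4: error magnitude e = S_0/v_2 = S_0·∏_{j≠2}(α_2 − α_j) = 10·9 = 90 ≡ 2 (mod 11).
Step 5: correct position 2: c_2 = r_2 − e = 2 − 2 ≡ 0 (mod 11). Hence c = [2, 0, 6, 9, 4].
  Check: interpolating c through the α_i gives m(x) = 10 + 3·x (degree < 2) with m(α_i) = c_i for every i, so c is indeed a codeword.


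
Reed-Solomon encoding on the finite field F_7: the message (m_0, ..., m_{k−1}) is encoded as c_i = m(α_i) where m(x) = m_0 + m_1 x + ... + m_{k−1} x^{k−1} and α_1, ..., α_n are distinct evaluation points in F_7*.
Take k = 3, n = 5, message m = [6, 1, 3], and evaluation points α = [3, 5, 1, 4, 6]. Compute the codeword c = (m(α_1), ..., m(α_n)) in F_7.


c = [1, 2, 3, 2, 1]

Message polynomial: m(x) = 6 + 1·x + 3·x^2 (mod 7).
For each evaluation point α_i, compute m(α_i) mod 7:
  α_1 = 3: Horner steps 3 → 3 → 1, so m(3) = 1.
  α_2 = 5: Horner steps 3 → 2 → 2, so m(5) = 2.
  α_3 = 1: Horner steps 3 → 4 → 3, so m(1) = 3.
  α_4 = 4: Horner steps 3 → 6 → 2, so m(4) = 2.
  α_5 = 6: Horner steps 3 → 5 → 1, so m(6) = 1.
Codeword c = [1, 2, 3, 2, 1] ∈ F_7^5.


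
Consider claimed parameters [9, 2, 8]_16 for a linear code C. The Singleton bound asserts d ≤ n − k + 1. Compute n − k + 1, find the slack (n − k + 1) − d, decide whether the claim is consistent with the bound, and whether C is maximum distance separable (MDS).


Singleton RHS = n − k + 1 = 8, slack = 0, bound satisfied, MDS.

Singleton bound: d ≤ n − k + 1.
Here n = 9, k = 2, so n − k + 1 = 8.
Given d = 8, check d ≤ 8: YES.
Slack = (n − k + 1) − d = 0.
The code is MDS (slack = 0).
Description: the claimed parameters are [9, 2, 8]_16; such a code would be MDS (meets Singleton bound).


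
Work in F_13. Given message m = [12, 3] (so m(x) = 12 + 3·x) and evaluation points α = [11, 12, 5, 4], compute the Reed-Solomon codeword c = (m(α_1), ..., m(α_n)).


c = [6, 9, 1, 11]

Message polynomial: m(x) = 12 + 3·x (mod 13).
For each evaluation point α_i, compute m(α_i) mod 13:
  α_1 = 11: Horner steps 3 → 6, so m(11) = 6.
  α_2 = 12: Horner steps 3 → 9, so m(12) = 9.
  α_3 = 5: Horner steps 3 → 1, so m(5) = 1.
  α_4 = 4: Horner steps 3 → 11, so m(4) = 11.
Codeword c = [6, 9, 1, 11] ∈ F_13^4.


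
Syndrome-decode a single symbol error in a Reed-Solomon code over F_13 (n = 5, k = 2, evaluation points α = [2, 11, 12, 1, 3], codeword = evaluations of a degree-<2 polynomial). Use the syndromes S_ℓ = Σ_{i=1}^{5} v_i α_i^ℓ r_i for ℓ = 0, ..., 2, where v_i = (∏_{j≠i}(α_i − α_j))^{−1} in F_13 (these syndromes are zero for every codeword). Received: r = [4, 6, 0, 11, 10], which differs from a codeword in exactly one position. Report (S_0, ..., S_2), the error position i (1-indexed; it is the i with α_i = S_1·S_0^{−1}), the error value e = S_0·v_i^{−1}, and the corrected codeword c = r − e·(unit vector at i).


S = (7, 6, 7), error at position 3, error magnitude e = 1, c = [4, 6, 12, 11, 10].

Step 1: column multipliers v_i = (∏_{j≠i}(α_i − α_j))^{−1} mod 13.
  i = 1 (α = 2): (2−11)(2−12)(2−1)(2−3) = (−9)·(−10)·1·(−1) = −90 ≡ 1, so v_1 = 1^{−1} = 1 (mod 13).
  i = 2 (α = 11): (11−2)(11−12)(11−1)(11−3) = 9·(−1)·10·8 = −720 ≡ 8, so v_2 = 8^{−1} = 5 (mod 13).
  i = 3 (α = 12): (12−2)(12−11)(12−1)(12−3) = 10·1·11·9 = 990 ≡ 2, so v_3 = 2^{−1} = 7 (mod 13).
  i = 4 (α = 1): (1−2)(1−11)(1−12)(1−3) = (−1)·(−10)·(−11)·(−2) = 220 ≡ 12, so v_4 = 12^{−1} = 12 (mod 13).
  i = 5 (α = 3): (3−2)(3−11)(3−12)(3−1) = 1·(−8)·(−9)·2 = 144 ≡ 1, so v_5 = 1^{−1} = 1 (mod 13).
  v = [1, 5, 7, 12, 1].
Step 2: syndromes of r = [4, 6, 0, 11, 10] (all sums mod 13).
  S_0 = Σ v_i r_i = 1·4 + 5·6 + 7·0 + 12·11 + 1·10 = 176 ≡ 7.
  S_1 = Σ v_i α_i r_i = 1·2·4 + 5·11·6 + 7·12·0 + 12·1·11 + 1·3·10 = 500 ≡ 6.
  α_i^2 mod 13 = [4, 4, 1, 1, 9].
  S_2 = Σ v_i α_i^2 r_i = 1·4·4 + 5·4·6 + 7·1·0 + 12·1·11 + 1·9·10 = 358 ≡ 7.
  S = (7, 6, 7) ≠ 0, so r is not a codeword (an error is present).
Step 3: locate the error. For a single error e at position i, S_ℓ = v_i·e·α_i^ℓ, so α_err = S_1/S_0.
  S_0^{−1} = 7^{−1} = 2 (mod 13), so α_err = 6·2 = 12 ≡ 12 = α_3. Error position i = 3.
  Consistency check: S_2/S_1 = 7·11 = 77 ≡ 12 = α_err ✓ (single-error assumption holds).
Step 4: error magnitude e = S_0/v_3 = S_0·∏_{j≠3}(α_3 − α_j) = 7·2 = 14 ≡ 1 (mod 13).
Step 5: correct position 3: c_3 = r_3 − e = 0 − 1 ≡ 12 (mod 13). Hence c = [4, 6, 12, 11, 10].
  Check: interpolating c through the α_i gives m(x) = 5 + 6·x (degree < 2) with m(α_i) = c_i for every i, so c is indeed a codeword.


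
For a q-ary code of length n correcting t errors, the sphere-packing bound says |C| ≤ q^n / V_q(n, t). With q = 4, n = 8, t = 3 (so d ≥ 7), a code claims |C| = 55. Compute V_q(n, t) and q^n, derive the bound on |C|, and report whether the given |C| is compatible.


V_q(n, t) = 1789, q^n = 65536, Hamming bound = 36, |C| = 55 > bound (violated).

Step 1: Compute V_q(n, t) = Σ_{j=0}^3 C(n, j) (q−1)^j.
  j = 0: C(8,0)·(3)^0 = 1·1 = 1.
  j = 1: C(8,1)·(3)^1 = 8·3 = 24.
  j = 2: C(8,2)·(3)^2 = 28·9 = 252.
  j = 3: C(8,3)·(3)^3 = 56·27 = 1512.
  V_q(n, t) = 1 + 24 + 252 + 1512 = 1789.
Step 2: q^n = 4^8 = 65536.
Step 3: Hamming bound ⌊q^n / V_q(n,t)⌋ = ⌊65536/1789⌋ = 36.
Step 4: Compare |C| = 55 to 36: violated.
The claimed |C| lies above the Hamming bound, so no 4-ary code of length 8 with d ≥ 7 can have 55 codewords.


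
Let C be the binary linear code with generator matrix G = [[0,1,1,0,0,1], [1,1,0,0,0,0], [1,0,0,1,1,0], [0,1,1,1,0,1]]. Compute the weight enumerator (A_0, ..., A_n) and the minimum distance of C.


Weight distribution: A_0 = 1, A_1 = 1, A_2 = 3, A_3 = 6, A_4 = 3, A_5 = 1, A_6 = 1. Minimum distance d = 1.

Enumerate all 2^4 = 16 messages m ∈ F_2^4.
For each, compute codeword c = mG in F_2^6, then tally its weight.
  m = 0000 → c = 000000, weight = 0.
  m = 1000 → c = 011001, weight = 3.
  m = 0100 → c = 110000, weight = 2.
  m = 1100 → c = 101001, weight = 3.
  m = 0010 → c = 100110, weight = 3.
  m = 1010 → c = 111111, weight = 6.
  m = 0110 → c = 010110, weight = 3.
  m = 1110 → c = 001111, weight = 4.
  m = 0001 → c = 011101, weight = 4.
  m = 1001 → c = 000100, weight = 1.
  m = 0101 → c = 101101, weight = 4.
  m = 1101 → c = 110100, weight = 3.
  m = 0011 → c = 111011, weight = 5.
  m = 1011 → c = 100010, weight = 2.
  m = 0111 → c = 001011, weight = 3.
  m = 1111 → c = 010010, weight = 2.
Tally weights:
  weight 0: 1 codewords.
  weight 1: 1 codewords.
  weight 2: 3 codewords.
  weight 3: 6 codewords.
  weight 4: 3 codewords.
  weight 5: 1 codewords.
  weight 6: 1 codewords.
Minimum distance d = smallest w > 0 with A_w > 0 = 1.
Sanity: Σ A_w = 16 = 2^4 = 16 ✓.


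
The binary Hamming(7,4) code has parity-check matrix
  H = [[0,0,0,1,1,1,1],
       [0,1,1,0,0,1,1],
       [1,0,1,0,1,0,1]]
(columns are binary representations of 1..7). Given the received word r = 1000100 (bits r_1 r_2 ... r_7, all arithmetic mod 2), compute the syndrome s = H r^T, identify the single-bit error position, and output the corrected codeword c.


s = (1, 0, 0)^T, error position = 4, corrected codeword c = 1001100

Compute s = H r^T mod 2 one row at a time:
  s_1 = 0 + 1 + 0 + 0 = 1 ≡ 1 (mod 2).
  s_2 = 0 + 0 + 0 + 0 = 0 ≡ 0 (mod 2).
  s_3 = 1 + 0 + 1 + 0 = 2 ≡ 0 (mod 2).
s = (1, 0, 0)^T — this equals column 4 of H (binary 100), so error is at position 4.
Correct: flip bit 4 of r = 1000100 to get c = 1001100.


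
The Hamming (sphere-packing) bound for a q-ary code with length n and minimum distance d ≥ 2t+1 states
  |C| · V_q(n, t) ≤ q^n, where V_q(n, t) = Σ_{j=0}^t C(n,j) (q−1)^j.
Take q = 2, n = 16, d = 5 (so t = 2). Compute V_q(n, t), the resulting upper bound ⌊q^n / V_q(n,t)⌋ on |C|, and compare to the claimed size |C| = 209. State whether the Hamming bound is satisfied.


V_q(n, t) = 137, q^n = 65536, Hamming bound = 478, |C| = 209 ≤ bound (satisfied).

Step 1: Compute V_q(n, t) = Σ_{j=0}^2 C(n, j) (q−1)^j.
  j = 0: C(16,0)·(1)^0 = 1·1 = 1.
  j = 1: C(16,1)·(1)^1 = 16·1 = 16.
  j = 2: C(16,2)·(1)^2 = 120·1 = 120.
  V_q(n, t) = 1 + 16 + 120 = 137.
Step 2: q^n = 2^16 = 65536.
Step 3: Hamming bound ⌊q^n / V_q(n,t)⌋ = ⌊65536/137⌋ = 478.
Step 4: Compare |C| = 209 to 478: satisfied.
The claimed |C| lies below the Hamming bound.


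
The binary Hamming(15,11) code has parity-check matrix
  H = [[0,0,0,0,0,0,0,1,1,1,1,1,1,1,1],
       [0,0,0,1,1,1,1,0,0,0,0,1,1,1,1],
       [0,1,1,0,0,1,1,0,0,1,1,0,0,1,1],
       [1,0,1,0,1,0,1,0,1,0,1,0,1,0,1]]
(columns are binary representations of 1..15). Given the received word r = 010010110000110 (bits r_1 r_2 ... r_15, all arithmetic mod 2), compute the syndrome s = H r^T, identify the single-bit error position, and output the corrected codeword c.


s = (1, 0, 1, 1)^T, error position = 11, corrected codeword c = 010010110010110

Compute s = H r^T mod 2 one row at a time:
  s_1 = 1 + 0 + 0 + 0 + 0 + 1 + 1 + 0 = 3 ≡ 1 (mod 2).
  s_2 = 0 + 1 + 0 + 1 + 0 + 1 + 1 + 0 = 4 ≡ 0 (mod 2).
  s_3 = 1 + 0 + 0 + 1 + 0 + 0 + 1 + 0 = 3 ≡ 1 (mod 2).
  s_4 = 0 + 0 + 1 + 1 + 0 + 0 + 1 + 0 = 3 ≡ 1 (mod 2).
s = (1, 0, 1, 1)^T — this equals column 11 of H (binary 1011), so error is at position 11.
Correct: flip bit 11 of r = 010010110000110 to get c = 010010110010110.


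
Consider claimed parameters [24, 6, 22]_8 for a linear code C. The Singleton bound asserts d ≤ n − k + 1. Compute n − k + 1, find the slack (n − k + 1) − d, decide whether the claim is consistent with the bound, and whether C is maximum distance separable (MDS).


Singleton RHS = n − k + 1 = 19, slack = -3, bound violated (no such code; not MDS).

Singleton bound: d ≤ n − k + 1.
Here n = 24, k = 6, so n − k + 1 = 19.
Given d = 22, check d ≤ 19: NO.
Slack = (n − k + 1) − d = -3.
The slack is negative: d = 22 exceeds n − k + 1 = 19 by 3, so the Singleton bound is violated and no linear [24, 6, 22]_8 code can exist. In particular it is not MDS (MDS requires d = n − k + 1 exactly).
Description: the claimed parameters are [24, 6, 22]_8; such a code would be impossible (violates the Singleton bound).


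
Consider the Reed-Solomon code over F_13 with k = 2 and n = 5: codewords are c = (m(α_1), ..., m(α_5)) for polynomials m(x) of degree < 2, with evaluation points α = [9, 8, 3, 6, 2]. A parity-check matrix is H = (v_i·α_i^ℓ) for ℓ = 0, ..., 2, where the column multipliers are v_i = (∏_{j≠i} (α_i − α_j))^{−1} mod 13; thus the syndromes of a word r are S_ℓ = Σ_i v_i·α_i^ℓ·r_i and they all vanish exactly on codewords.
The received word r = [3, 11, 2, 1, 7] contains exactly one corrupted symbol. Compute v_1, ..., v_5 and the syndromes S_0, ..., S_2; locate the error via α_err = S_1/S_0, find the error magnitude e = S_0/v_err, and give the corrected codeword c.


S = (3, 9, 1), error at position 3, error magnitude e = 3, c = [3, 11, 12, 1, 7].

Step 1: column multipliers v_i = (∏_{j≠i}(α_i − α_j))^{−1} mod 13.
  i = 1 (α = 9): (9−8)(9−3)(9−6)(9−2) = 1·6·3·7 = 126 ≡ 9, so v_1 = 9^{−1} = 3 (mod 13).
  i = 2 (α = 8): (8−9)(8−3)(8−6)(8−2) = (−1)·5·2·6 = −60 ≡ 5, so v_2 = 5^{−1} = 8 (mod 13).
  i = 3 (α = 3): (3−9)(3−8)(3−6)(3−2) = (−6)·(−5)·(−3)·1 = −90 ≡ 1, so v_3 = 1^{−1} = 1 (mod 13).
  i = 4 (α = 6): (6−9)(6−8)(6−3)(6−2) = (−3)·(−2)·3·4 = 72 ≡ 7, so v_4 = 7^{−1} = 2 (mod 13).
  i = 5 (α = 2): (2−9)(2−8)(2−3)(2−6) = (−7)·(−6)·(−1)·(−4) = 168 ≡ 12, so v_5 = 12^{−1} = 12 (mod 13).
  v = [3, 8, 1, 2, 12].
Step 2: syndromes of r = [3, 11, 2, 1, 7] (all sums mod 13).
  S_0 = Σ v_i r_i = 3·3 + 8·11 + 1·2 + 2·1 + 12·7 = 185 ≡ 3.
  S_1 = Σ v_i α_i r_i = 3·9·3 + 8·8·11 + 1·3·2 + 2·6·1 + 12·2·7 = 971 ≡ 9.
  α_i^2 mod 13 = [3, 12, 9, 10, 4].
  S_2 = Σ v_i α_i^2 r_i = 3·3·3 + 8·12·11 + 1·9·2 + 2·10·1 + 12·4·7 = 1457 ≡ 1.
  S = (3, 9, 1) ≠ 0, so r is not a codeword (an error is present).
Step 3: locate the error. For a single error e at position i, S_ℓ = v_i·e·α_i^ℓ, so α_err = S_1/S_0.
  S_0^{−1} = 3^{−1} = 9 (mod 13), so α_err = 9·9 = 81 ≡ 3 = α_3. Error position i = 3.
  Consistency check: S_2/S_1 = 1·3 = 3 ≡ 3 = α_err ✓ (single-error assumption holds).
Step 4: error magnitude e = S_0/v_3 = S_0·∏_{j≠3}(α_3 − α_j) = 3·1 = 3 ≡ 3 (mod 13).
Step 5: correct position 3: c_3 = r_3 − e = 2 − 3 ≡ 12 (mod 13). Hence c = [3, 11, 12, 1, 7].
  Check: interpolating c through the α_i gives m(x) = 10 + 5·x (degree < 2) with m(α_i) = c_i for every i, so c is indeed a codeword.


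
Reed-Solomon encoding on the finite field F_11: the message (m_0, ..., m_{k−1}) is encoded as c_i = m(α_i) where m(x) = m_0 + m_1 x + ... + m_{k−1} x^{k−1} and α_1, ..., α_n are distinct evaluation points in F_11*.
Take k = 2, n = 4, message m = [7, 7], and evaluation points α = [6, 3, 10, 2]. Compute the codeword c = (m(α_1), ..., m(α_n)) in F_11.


c = [5, 6, 0, 10]

Message polynomial: m(x) = 7 + 7·x (mod 11).
For each evaluation point α_i, compute m(α_i) mod 11:
  α_1 = 6: Horner steps 7 → 5, so m(6) = 5.
  α_2 = 3: Horner steps 7 → 6, so m(3) = 6.
  α_3 = 10: Horner steps 7 → 0, so m(10) = 0.
  α_4 = 2: Horner steps 7 → 10, so m(2) = 10.
Codeword c = [5, 6, 0, 10] ∈ F_11^4.
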